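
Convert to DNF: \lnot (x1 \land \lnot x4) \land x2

(\lnot x1 \land x2) \lor (x4 \land x2)

\lnot (x1 \land \lnot x4) \land x2
⇔ (\lnot x1 \lor \lnot \lnot x4) \land x2   [De Morgan]
⇔ (\lnot x1 \lor x4) \land x2   [double negation]
⇔ (\lnot x1 \land x2) \lor (x4 \land x2)   [distribute \land over \lor]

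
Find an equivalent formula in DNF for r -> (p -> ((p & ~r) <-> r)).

~r | ~p

r -> (p -> ((p & ~r) <-> r))
= ~r | (p -> ((p & ~r) <-> r))
= ~r | ~p | ((p & ~r) <-> r)
= ~r | ~p | (((p & ~r) -> r) & (r -> (p & ~r)))
= ~r | ~p | ((~(p & ~r) | r) & (r -> (p & ~r)))
= ~r | ~p | ((~(p & ~r) | r) & (~r | (p & ~r)))
= ~r | ~p | ((~p | ~~r | r) & (~r | (p & ~r)))
= ~r | ~p | ((~p | r | r) & (~r | (p & ~r)))
= ~r | ~p | (~p & ~r) | (~p & p & ~r) | (r & ~r) | (r & p & ~r) | (r & ~r) | (r & p & ~r)
= ~r | ~p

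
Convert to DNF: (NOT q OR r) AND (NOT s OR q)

(NOT q OR r) AND (NOT s OR q)
≡ (NOT q AND NOT s) OR (NOT q AND q) OR (r AND NOT s) OR (r AND q)   [distribute AND over OR]
≡ (NOT q AND NOT s) OR (r AND NOT s) OR (r AND q)   [simplify]

(NOT q AND NOT s) OR (r AND NOT s) OR (r AND q)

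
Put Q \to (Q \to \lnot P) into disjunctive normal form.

Q \to (Q \to \lnot P)
⇔ \lnot Q \lor (Q \to \lnot P)   (eliminate \to)
⇔ \lnot Q \lor \lnot Q \lor \lnot P   (eliminate \to)
⇔ \lnot Q \lor \lnot P   (simplify)

\lnot Q \lor \lnot P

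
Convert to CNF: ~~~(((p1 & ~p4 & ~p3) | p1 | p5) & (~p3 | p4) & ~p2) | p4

~~~(((p1 & ~p4 & ~p3) | p1 | p5) & (~p3 | p4) & ~p2) | p4
≡ ~(((p1 & ~p4 & ~p3) | p1 | p5) & (~p3 | p4) & ~p2) | p4   — double negation
≡ ~((p1 & ~p4 & ~p3) | p1 | p5) | ~(~p3 | p4) | ~~p2 | p4   — De Morgan
≡ (~(p1 & ~p4 & ~p3) & ~p1 & ~p5) | ~(~p3 | p4) | ~~p2 | p4   — De Morgan
≡ ((~p1 | ~~p4 | ~~p3) & ~p1 & ~p5) | ~(~p3 | p4) | ~~p2 | p4   — De Morgan
≡ ((~p1 | p4 | ~~p3) & ~p1 & ~p5) | ~(~p3 | p4) | ~~p2 | p4   — double negation
≡ ((~p1 | p4 | p3) & ~p1 & ~p5) | ~(~p3 | p4) | ~~p2 | p4   — double negation
≡ ((~p1 | p4 | p3) & ~p1 & ~p5) | (~~p3 & ~p4) | ~~p2 | p4   — De Morgan
≡ ((~p1 | p4 | p3) & ~p1 & ~p5) | (p3 & ~p4) | ~~p2 | p4   — double negation
≡ ((~p1 | p4 | p3) & ~p1 & ~p5) | (p3 & ~p4) | p2 | p4   — double negation
≡ (~p1 | p4 | p3 | p3 | p2 | p4) & (~p1 | p4 | p3 | ~p4 | p2 | p4) & (~p1 | p3 | p2 | p4) & (~p1 | ~p4 | p2 | p4) & (~p5 | p3 | p2 | p4) & (~p5 | ~p4 | p2 | p4)   — distribute | over &
≡ (~p1 | p4 | p3 | p2) & (~p5 | p3 | p2 | p4)   — simplify

(~p1 | p4 | p3 | p2) & (~p5 | p3 | p2 | p4)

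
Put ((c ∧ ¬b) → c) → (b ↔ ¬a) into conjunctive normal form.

(c ∨ a ∨ b) ∧ (¬b ∨ ¬a) ∧ (¬c ∨ a ∨ b)

((c ∧ ¬b) → c) → (b ↔ ¬a)
⇔ ¬((c ∧ ¬b) → c) ∨ (b ↔ ¬a)
⇔ ¬(¬(c ∧ ¬b) ∨ c) ∨ (b ↔ ¬a)
⇔ ¬(¬(c ∧ ¬b) ∨ c) ∨ ((b → ¬a) ∧ (¬a → b))
⇔ ¬(¬(c ∧ ¬b) ∨ c) ∨ ((¬b ∨ ¬a) ∧ (¬a → b))
⇔ ¬(¬(c ∧ ¬b) ∨ c) ∨ ((¬b ∨ ¬a) ∧ (¬¬a ∨ b))
⇔ (¬¬(c ∧ ¬b) ∧ ¬c) ∨ ((¬b ∨ ¬a) ∧ (¬¬a ∨ b))
⇔ (c ∧ ¬b ∧ ¬c) ∨ ((¬b ∨ ¬a) ∧ (¬¬a ∨ b))
⇔ (c ∧ ¬b ∧ ¬c) ∨ ((¬b ∨ ¬a) ∧ (a ∨ b))
⇔ (c ∨ ¬b ∨ ¬a) ∧ (c ∨ a ∨ b) ∧ (¬b ∨ ¬b ∨ ¬a) ∧ (¬b ∨ a ∨ b) ∧ (¬c ∨ ¬b ∨ ¬a) ∧ (¬c ∨ a ∨ b)
⇔ (c ∨ a ∨ b) ∧ (¬b ∨ ¬a) ∧ (¬c ∨ a ∨ b)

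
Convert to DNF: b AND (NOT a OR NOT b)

b AND NOT a

b AND (NOT a OR NOT b)
≡ (b AND NOT a) OR (b AND NOT b)   (distribute AND over OR)
≡ b AND NOT a   (simplify)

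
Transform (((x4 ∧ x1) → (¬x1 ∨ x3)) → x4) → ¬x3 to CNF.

(((x4 ∧ x1) → (¬x1 ∨ x3)) → x4) → ¬x3
≡ ¬(((x4 ∧ x1) → (¬x1 ∨ x3)) → x4) ∨ ¬x3   [eliminate →]
≡ ¬(¬((x4 ∧ x1) → (¬x1 ∨ x3)) ∨ x4) ∨ ¬x3   [eliminate →]
≡ ¬(¬(¬(x4 ∧ x1) ∨ ¬x1 ∨ x3) ∨ x4) ∨ ¬x3   [eliminate →]
≡ (¬¬(¬(x4 ∧ x1) ∨ ¬x1 ∨ x3) ∧ ¬x4) ∨ ¬x3   [De Morgan]
≡ ((¬(x4 ∧ x1) ∨ ¬x1 ∨ x3) ∧ ¬x4) ∨ ¬x3   [double negation]
≡ ((¬x4 ∨ ¬x1 ∨ ¬x1 ∨ x3) ∧ ¬x4) ∨ ¬x3   [De Morgan]
≡ (¬x4 ∨ ¬x1 ∨ ¬x1 ∨ x3 ∨ ¬x3) ∧ (¬x4 ∨ ¬x3)   [distribute ∨ over ∧]
≡ ¬x4 ∨ ¬x3   [simplify]

¬x4 ∨ ¬x3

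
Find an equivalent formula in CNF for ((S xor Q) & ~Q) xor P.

((S xor Q) & ~Q) xor P
≡ (((S xor Q) & ~Q) | P) & ~((S xor Q) & ~Q & P)
≡ (((S | Q) & ~(S & Q) & ~Q) | P) & ~((S xor Q) & ~Q & P)
≡ (((S | Q) & ~(S & Q) & ~Q) | P) & ~((S | Q) & ~(S & Q) & ~Q & P)
≡ (((S | Q) & (~S | ~Q) & ~Q) | P) & ~((S | Q) & ~(S & Q) & ~Q & P)
≡ (((S | Q) & (~S | ~Q) & ~Q) | P) & (~(S | Q) | ~~(S & Q) | ~~Q | ~P)
≡ (((S | Q) & (~S | ~Q) & ~Q) | P) & ((~S & ~Q) | ~~(S & Q) | ~~Q | ~P)
≡ (((S | Q) & (~S | ~Q) & ~Q) | P) & ((~S & ~Q) | (S & Q) | ~~Q | ~P)
≡ (((S | Q) & (~S | ~Q) & ~Q) | P) & ((~S & ~Q) | (S & Q) | Q | ~P)
≡ (S | Q | P) & (~S | ~Q | P) & (~Q | P) & (~S | S | Q | ~P) & (~S | Q | Q | ~P) & (~Q | S | Q | ~P) & (~Q | Q | Q | ~P)
≡ (S | Q | P) & (~Q | P) & (~S | Q | ~P)

(S | Q | P) & (~Q | P) & (~S | Q | ~P)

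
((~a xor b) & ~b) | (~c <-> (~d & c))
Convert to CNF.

(~a | b | c) & (~a | b | d | ~c) & (~b | c) & (~b | d | ~c)

((~a xor b) & ~b) | (~c <-> (~d & c))
= ((~a | b) & ~(~a & b) & ~b) | (~c <-> (~d & c))   [expand xor]
= ((~a | b) & ~(~a & b) & ~b) | ((~c -> (~d & c)) & ((~d & c) -> ~c))   [eliminate <->]
= ((~a | b) & ~(~a & b) & ~b) | ((~~c | (~d & c)) & ((~d & c) -> ~c))   [eliminate ->]
= ((~a | b) & ~(~a & b) & ~b) | ((~~c | (~d & c)) & (~(~d & c) | ~c))   [eliminate ->]
= ((~a | b) & (~~a | ~b) & ~b) | ((~~c | (~d & c)) & (~(~d & c) | ~c))   [De Morgan]
= ((~a | b) & (a | ~b) & ~b) | ((~~c | (~d & c)) & (~(~d & c) | ~c))   [double negation]
= ((~a | b) & (a | ~b) & ~b) | ((c | (~d & c)) & (~(~d & c) | ~c))   [double negation]
= ((~a | b) & (a | ~b) & ~b) | ((c | (~d & c)) & (~~d | ~c | ~c))   [De Morgan]
= ((~a | b) & (a | ~b) & ~b) | ((c | (~d & c)) & (d | ~c | ~c))   [double negation]
= (~a | b | c | ~d) & (~a | b | c | c) & (~a | b | d | ~c | ~c) & (a | ~b | c | ~d) & (a | ~b | c | c) & (a | ~b | d | ~c | ~c) & (~b | c | ~d) & (~b | c | c) & (~b | d | ~c | ~c)   [distribute | over &]
= (~a | b | c) & (~a | b | d | ~c) & (~b | c) & (~b | d | ~c)   [simplify]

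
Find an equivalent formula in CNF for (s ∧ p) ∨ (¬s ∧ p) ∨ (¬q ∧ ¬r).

(s ∧ p) ∨ (¬s ∧ p) ∨ (¬q ∧ ¬r)
⇔ (s ∨ ¬s ∨ ¬q) ∧ (s ∨ ¬s ∨ ¬r) ∧ (s ∨ p ∨ ¬q) ∧ (s ∨ p ∨ ¬r) ∧ (p ∨ ¬s ∨ ¬q) ∧ (p ∨ ¬s ∨ ¬r) ∧ (p ∨ p ∨ ¬q) ∧ (p ∨ p ∨ ¬r)   [distribute ∨ over ∧]
⇔ (p ∨ ¬q) ∧ (p ∨ ¬r)   [simplify]

(p ∨ ¬q) ∧ (p ∨ ¬r)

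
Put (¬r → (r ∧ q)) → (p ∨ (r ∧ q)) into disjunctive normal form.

(¬r → (r ∧ q)) → (p ∨ (r ∧ q))
⇔ ¬(¬r → (r ∧ q)) ∨ p ∨ (r ∧ q)   — eliminate →
⇔ ¬(¬¬r ∨ (r ∧ q)) ∨ p ∨ (r ∧ q)   — eliminate →
⇔ (¬¬¬r ∧ ¬(r ∧ q)) ∨ p ∨ (r ∧ q)   — De Morgan
⇔ (¬r ∧ ¬(r ∧ q)) ∨ p ∨ (r ∧ q)   — double negation
⇔ (¬r ∧ (¬r ∨ ¬q)) ∨ p ∨ (r ∧ q)   — De Morgan
⇔ (¬r ∧ ¬r) ∨ (¬r ∧ ¬q) ∨ p ∨ (r ∧ q)   — distribute ∧ over ∨
⇔ ¬r ∨ p ∨ (r ∧ q)   — simplify

¬r ∨ p ∨ (r ∧ q)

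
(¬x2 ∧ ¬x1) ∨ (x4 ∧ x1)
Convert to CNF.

(¬x2 ∨ x4) ∧ (¬x2 ∨ x1) ∧ (¬x1 ∨ x4)

(¬x2 ∧ ¬x1) ∨ (x4 ∧ x1)
⇔ (¬x2 ∨ x4) ∧ (¬x2 ∨ x1) ∧ (¬x1 ∨ x4) ∧ (¬x1 ∨ x1)   [distribute ∨ over ∧]
⇔ (¬x2 ∨ x4) ∧ (¬x2 ∨ x1) ∧ (¬x1 ∨ x4)   [simplify]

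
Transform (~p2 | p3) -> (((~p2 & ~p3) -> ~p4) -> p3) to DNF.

(~p2 | p3) -> (((~p2 & ~p3) -> ~p4) -> p3)
= ~(~p2 | p3) | (((~p2 & ~p3) -> ~p4) -> p3)   [eliminate ->]
= ~(~p2 | p3) | ~((~p2 & ~p3) -> ~p4) | p3   [eliminate ->]
= ~(~p2 | p3) | ~(~(~p2 & ~p3) | ~p4) | p3   [eliminate ->]
= (~~p2 & ~p3) | ~(~(~p2 & ~p3) | ~p4) | p3   [De Morgan]
= (p2 & ~p3) | ~(~(~p2 & ~p3) | ~p4) | p3   [double negation]
= (p2 & ~p3) | (~~(~p2 & ~p3) & ~~p4) | p3   [De Morgan]
= (p2 & ~p3) | (~p2 & ~p3 & ~~p4) | p3   [double negation]
= (p2 & ~p3) | (~p2 & ~p3 & p4) | p3   [double negation]

(p2 & ~p3) | (~p2 & ~p3 & p4) | p3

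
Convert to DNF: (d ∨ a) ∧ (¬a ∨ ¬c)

(d ∧ ¬a) ∨ (d ∧ ¬c) ∨ (a ∧ ¬c)

(d ∨ a) ∧ (¬a ∨ ¬c)
≡ (d ∧ ¬a) ∨ (d ∧ ¬c) ∨ (a ∧ ¬a) ∨ (a ∧ ¬c)   — distribute ∧ over ∨
≡ (d ∧ ¬a) ∨ (d ∧ ¬c) ∨ (a ∧ ¬c)   — simplify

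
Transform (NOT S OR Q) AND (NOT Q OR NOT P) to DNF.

(NOT S AND NOT Q) OR (NOT S AND NOT P) OR (Q AND NOT P)

(NOT S OR Q) AND (NOT Q OR NOT P)
⇔ (NOT S AND NOT Q) OR (NOT S AND NOT P) OR (Q AND NOT Q) OR (Q AND NOT P)   [distribute AND over OR]
⇔ (NOT S AND NOT Q) OR (NOT S AND NOT P) OR (Q AND NOT P)   [simplify]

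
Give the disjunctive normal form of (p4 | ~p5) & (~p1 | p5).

(p4 & ~p1) | (p4 & p5) | (~p5 & ~p1)

(p4 | ~p5) & (~p1 | p5)
≡ (p4 & ~p1) | (p4 & p5) | (~p5 & ~p1) | (~p5 & p5)
≡ (p4 & ~p1) | (p4 & p5) | (~p5 & ~p1)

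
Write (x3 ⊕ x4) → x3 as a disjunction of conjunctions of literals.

(x3 ⊕ x4) → x3
⇔ ¬(x3 ⊕ x4) ∨ x3   [eliminate →]
⇔ ¬((x3 ∧ ¬x4) ∨ (¬x3 ∧ x4)) ∨ x3   [expand ⊕]
⇔ (¬(x3 ∧ ¬x4) ∧ ¬(¬x3 ∧ x4)) ∨ x3   [De Morgan]
⇔ ((¬x3 ∨ ¬¬x4) ∧ ¬(¬x3 ∧ x4)) ∨ x3   [De Morgan]
⇔ ((¬x3 ∨ x4) ∧ ¬(¬x3 ∧ x4)) ∨ x3   [double negation]
⇔ ((¬x3 ∨ x4) ∧ (¬¬x3 ∨ ¬x4)) ∨ x3   [De Morgan]
⇔ ((¬x3 ∨ x4) ∧ (x3 ∨ ¬x4)) ∨ x3   [double negation]
⇔ (¬x3 ∧ x3) ∨ (¬x3 ∧ ¬x4) ∨ (x4 ∧ x3) ∨ (x4 ∧ ¬x4) ∨ x3   [distribute ∧ over ∨]
⇔ (¬x3 ∧ ¬x4) ∨ x3   [simplify]

(¬x3 ∧ ¬x4) ∨ x3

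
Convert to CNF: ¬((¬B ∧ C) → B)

¬B ∧ C

¬((¬B ∧ C) → B)
≡ ¬(¬(¬B ∧ C) ∨ B)
≡ ¬¬(¬B ∧ C) ∧ ¬B
≡ ¬B ∧ C ∧ ¬B
≡ ¬B ∧ C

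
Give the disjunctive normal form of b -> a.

~b | a

b -> a
≡ ~b | a   (eliminate ->)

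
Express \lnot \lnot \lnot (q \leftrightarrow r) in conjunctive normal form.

(q \lor r) \land (\lnot r \lor \lnot q)

\lnot \lnot \lnot (q \leftrightarrow r)
= \lnot \lnot \lnot ((q \to r) \land (r \to q))
= \lnot \lnot \lnot ((\lnot q \lor r) \land (r \to q))
= \lnot \lnot \lnot ((\lnot q \lor r) \land (\lnot r \lor q))
= \lnot ((\lnot q \lor r) \land (\lnot r \lor q))
= \lnot (\lnot q \lor r) \lor \lnot (\lnot r \lor q)
= (\lnot \lnot q \land \lnot r) \lor \lnot (\lnot r \lor q)
= (q \land \lnot r) \lor \lnot (\lnot r \lor q)
= (q \land \lnot r) \lor (\lnot \lnot r \land \lnot q)
= (q \land \lnot r) \lor (r \land \lnot q)
= (q \lor r) \land (q \lor \lnot q) \land (\lnot r \lor r) \land (\lnot r \lor \lnot q)
= (q \lor r) \land (\lnot r \lor \lnot q)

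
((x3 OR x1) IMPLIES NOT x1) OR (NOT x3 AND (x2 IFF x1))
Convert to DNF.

((x3 OR x1) IMPLIES NOT x1) OR (NOT x3 AND (x2 IFF x1))
≡ NOT (x3 OR x1) OR NOT x1 OR (NOT x3 AND (x2 IFF x1))   — eliminate IMPLIES
≡ NOT (x3 OR x1) OR NOT x1 OR (NOT x3 AND (x2 IMPLIES x1) AND (x1 IMPLIES x2))   — eliminate IFF
≡ NOT (x3 OR x1) OR NOT x1 OR (NOT x3 AND (NOT x2 OR x1) AND (x1 IMPLIES x2))   — eliminate IMPLIES
≡ NOT (x3 OR x1) OR NOT x1 OR (NOT x3 AND (NOT x2 OR x1) AND (NOT x1 OR x2))   — eliminate IMPLIES
≡ (NOT x3 AND NOT x1) OR NOT x1 OR (NOT x3 AND (NOT x2 OR x1) AND (NOT x1 OR x2))   — De Morgan
≡ (NOT x3 AND NOT x1) OR NOT x1 OR (NOT x3 AND NOT x2 AND NOT x1) OR (NOT x3 AND NOT x2 AND x2) OR (NOT x3 AND x1 AND NOT x1) OR (NOT x3 AND x1 AND x2)   — distribute AND over OR
≡ NOT x1 OR (NOT x3 AND x1 AND x2)   — simplify

NOT x1 OR (NOT x3 AND x1 AND x2)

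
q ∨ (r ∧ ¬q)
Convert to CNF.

q ∨ r

q ∨ (r ∧ ¬q)
= (q ∨ r) ∧ (q ∨ ¬q)   — distribute ∨ over ∧
= q ∨ r   — simplify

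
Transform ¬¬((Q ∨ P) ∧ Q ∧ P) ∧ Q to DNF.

Q ∧ P

¬¬((Q ∨ P) ∧ Q ∧ P) ∧ Q
≡ (Q ∨ P) ∧ Q ∧ P ∧ Q   [double negation]
≡ (Q ∧ Q ∧ P ∧ Q) ∨ (P ∧ Q ∧ P ∧ Q)   [distribute ∧ over ∨]
≡ Q ∧ P   [simplify]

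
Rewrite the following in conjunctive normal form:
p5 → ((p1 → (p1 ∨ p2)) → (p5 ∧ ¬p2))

¬p5 ∨ ¬p2

p5 → ((p1 → (p1 ∨ p2)) → (p5 ∧ ¬p2))
= ¬p5 ∨ ((p1 → (p1 ∨ p2)) → (p5 ∧ ¬p2))   [eliminate →]
= ¬p5 ∨ ¬(p1 → (p1 ∨ p2)) ∨ (p5 ∧ ¬p2)   [eliminate →]
= ¬p5 ∨ ¬(¬p1 ∨ p1 ∨ p2) ∨ (p5 ∧ ¬p2)   [eliminate →]
= ¬p5 ∨ (¬¬p1 ∧ ¬p1 ∧ ¬p2) ∨ (p5 ∧ ¬p2)   [De Morgan]
= ¬p5 ∨ (p1 ∧ ¬p1 ∧ ¬p2) ∨ (p5 ∧ ¬p2)   [double negation]
= (¬p5 ∨ p1 ∨ p5) ∧ (¬p5 ∨ p1 ∨ ¬p2) ∧ (¬p5 ∨ ¬p1 ∨ p5) ∧ (¬p5 ∨ ¬p1 ∨ ¬p2) ∧ (¬p5 ∨ ¬p2 ∨ p5) ∧ (¬p5 ∨ ¬p2 ∨ ¬p2)   [distribute ∨ over ∧]
= ¬p5 ∨ ¬p2   [simplify]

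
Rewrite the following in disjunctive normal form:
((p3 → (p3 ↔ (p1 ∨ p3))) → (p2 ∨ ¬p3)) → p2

((p3 → (p3 ↔ (p1 ∨ p3))) → (p2 ∨ ¬p3)) → p2
≡ ¬((p3 → (p3 ↔ (p1 ∨ p3))) → (p2 ∨ ¬p3)) ∨ p2   — eliminate →
≡ ¬(¬(p3 → (p3 ↔ (p1 ∨ p3))) ∨ p2 ∨ ¬p3) ∨ p2   — eliminate →
≡ ¬(¬(¬p3 ∨ (p3 ↔ (p1 ∨ p3))) ∨ p2 ∨ ¬p3) ∨ p2   — eliminate →
≡ ¬(¬(¬p3 ∨ ((p3 → (p1 ∨ p3)) ∧ ((p1 ∨ p3) → p3))) ∨ p2 ∨ ¬p3) ∨ p2   — eliminate ↔
≡ ¬(¬(¬p3 ∨ ((¬p3 ∨ p1 ∨ p3) ∧ ((p1 ∨ p3) → p3))) ∨ p2 ∨ ¬p3) ∨ p2   — eliminate →
≡ ¬(¬(¬p3 ∨ ((¬p3 ∨ p1 ∨ p3) ∧ (¬(p1 ∨ p3) ∨ p3))) ∨ p2 ∨ ¬p3) ∨ p2   — eliminate →
≡ (¬¬(¬p3 ∨ ((¬p3 ∨ p1 ∨ p3) ∧ (¬(p1 ∨ p3) ∨ p3))) ∧ ¬p2 ∧ ¬¬p3) ∨ p2   — De Morgan
≡ ((¬p3 ∨ ((¬p3 ∨ p1 ∨ p3) ∧ (¬(p1 ∨ p3) ∨ p3))) ∧ ¬p2 ∧ ¬¬p3) ∨ p2   — double negation
≡ ((¬p3 ∨ ((¬p3 ∨ p1 ∨ p3) ∧ ((¬p1 ∧ ¬p3) ∨ p3))) ∧ ¬p2 ∧ ¬¬p3) ∨ p2   — De Morgan
≡ ((¬p3 ∨ ((¬p3 ∨ p1 ∨ p3) ∧ ((¬p1 ∧ ¬p3) ∨ p3))) ∧ ¬p2 ∧ p3) ∨ p2   — double negation
≡ (¬p3 ∧ ¬p2 ∧ p3) ∨ (¬p3 ∧ ¬p1 ∧ ¬p3 ∧ ¬p2 ∧ p3) ∨ (¬p3 ∧ p3 ∧ ¬p2 ∧ p3) ∨ (p1 ∧ ¬p1 ∧ ¬p3 ∧ ¬p2 ∧ p3) ∨ (p1 ∧ p3 ∧ ¬p2 ∧ p3) ∨ (p3 ∧ ¬p1 ∧ ¬p3 ∧ ¬p2 ∧ p3) ∨ (p3 ∧ p3 ∧ ¬p2 ∧ p3) ∨ p2   — distribute ∧ over ∨
≡ (p3 ∧ ¬p2) ∨ p2   — simplify

(p3 ∧ ¬p2) ∨ p2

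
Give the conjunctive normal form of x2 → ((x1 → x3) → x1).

¬x2 ∨ x1

x2 → ((x1 → x3) → x1)
⇔ ¬x2 ∨ ((x1 → x3) → x1)   — eliminate →
⇔ ¬x2 ∨ ¬(x1 → x3) ∨ x1   — eliminate →
⇔ ¬x2 ∨ ¬(¬x1 ∨ x3) ∨ x1   — eliminate →
⇔ ¬x2 ∨ ¬¬x1 ∧ ¬x3 ∨ x1   — De Morgan
⇔ ¬x2 ∨ x1 ∧ ¬x3 ∨ x1   — double negation
⇔ (¬x2 ∨ x1 ∨ x1) ∧ (¬x2 ∨ ¬x3 ∨ x1)   — distribute ∨ over ∧
⇔ ¬x2 ∨ x1   — simplify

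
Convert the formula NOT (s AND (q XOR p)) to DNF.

NOT s OR (NOT q AND NOT p) OR (p AND q)

NOT (s AND (q XOR p))
⇔ NOT (s AND ((q AND NOT p) OR (NOT q AND p)))   [expand XOR]
⇔ NOT s OR NOT ((q AND NOT p) OR (NOT q AND p))   [De Morgan]
⇔ NOT s OR (NOT (q AND NOT p) AND NOT (NOT q AND p))   [De Morgan]
⇔ NOT s OR ((NOT q OR NOT NOT p) AND NOT (NOT q AND p))   [De Morgan]
⇔ NOT s OR ((NOT q OR p) AND NOT (NOT q AND p))   [double negation]
⇔ NOT s OR ((NOT q OR p) AND (NOT NOT q OR NOT p))   [De Morgan]
⇔ NOT s OR ((NOT q OR p) AND (q OR NOT p))   [double negation]
⇔ NOT s OR (NOT q AND q) OR (NOT q AND NOT p) OR (p AND q) OR (p AND NOT p)   [distribute AND over OR]
⇔ NOT s OR (NOT q AND NOT p) OR (p AND q)   [simplify]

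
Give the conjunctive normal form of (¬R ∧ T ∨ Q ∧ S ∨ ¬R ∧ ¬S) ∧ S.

(¬R ∧ T ∨ Q ∧ S ∨ ¬R ∧ ¬S) ∧ S
⇔ (¬R ∨ Q ∨ ¬R) ∧ (¬R ∨ Q ∨ ¬S) ∧ (¬R ∨ S ∨ ¬R) ∧ (¬R ∨ S ∨ ¬S) ∧ (T ∨ Q ∨ ¬R) ∧ (T ∨ Q ∨ ¬S) ∧ (T ∨ S ∨ ¬R) ∧ (T ∨ S ∨ ¬S) ∧ S
⇔ (¬R ∨ Q) ∧ (T ∨ Q ∨ ¬S) ∧ S

(¬R ∨ Q) ∧ (T ∨ Q ∨ ¬S) ∧ S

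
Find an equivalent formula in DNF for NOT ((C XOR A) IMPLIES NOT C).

C AND NOT A

NOT ((C XOR A) IMPLIES NOT C)
≡ NOT (NOT (C XOR A) OR NOT C)   [eliminate IMPLIES]
≡ NOT (NOT ((C AND NOT A) OR (NOT C AND A)) OR NOT C)   [expand XOR]
≡ NOT NOT ((C AND NOT A) OR (NOT C AND A)) AND NOT NOT C   [De Morgan]
≡ ((C AND NOT A) OR (NOT C AND A)) AND NOT NOT C   [double negation]
≡ ((C AND NOT A) OR (NOT C AND A)) AND C   [double negation]
≡ (C AND NOT A AND C) OR (NOT C AND A AND C)   [distribute AND over OR]
≡ C AND NOT A   [simplify]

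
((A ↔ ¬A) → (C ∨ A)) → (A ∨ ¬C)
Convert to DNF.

((A ↔ ¬A) → (C ∨ A)) → (A ∨ ¬C)
≡ ¬((A ↔ ¬A) → (C ∨ A)) ∨ A ∨ ¬C   [eliminate →]
≡ ¬(¬(A ↔ ¬A) ∨ C ∨ A) ∨ A ∨ ¬C   [eliminate →]
≡ ¬(¬((A → ¬A) ∧ (¬A → A)) ∨ C ∨ A) ∨ A ∨ ¬C   [eliminate ↔]
≡ ¬(¬((¬A ∨ ¬A) ∧ (¬A → A)) ∨ C ∨ A) ∨ A ∨ ¬C   [eliminate →]
≡ ¬(¬((¬A ∨ ¬A) ∧ (¬¬A ∨ A)) ∨ C ∨ A) ∨ A ∨ ¬C   [eliminate →]
≡ (¬¬((¬A ∨ ¬A) ∧ (¬¬A ∨ A)) ∧ ¬C ∧ ¬A) ∨ A ∨ ¬C   [De Morgan]
≡ ((¬A ∨ ¬A) ∧ (¬¬A ∨ A) ∧ ¬C ∧ ¬A) ∨ A ∨ ¬C   [double negation]
≡ ((¬A ∨ ¬A) ∧ (A ∨ A) ∧ ¬C ∧ ¬A) ∨ A ∨ ¬C   [double negation]
≡ (¬A ∧ A ∧ ¬C ∧ ¬A) ∨ (¬A ∧ A ∧ ¬C ∧ ¬A) ∨ (¬A ∧ A ∧ ¬C ∧ ¬A) ∨ (¬A ∧ A ∧ ¬C ∧ ¬A) ∨ A ∨ ¬C   [distribute ∧ over ∨]
≡ A ∨ ¬C   [simplify]

A ∨ ¬C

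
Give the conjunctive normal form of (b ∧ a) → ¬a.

¬b ∨ ¬a

(b ∧ a) → ¬a
≡ ¬(b ∧ a) ∨ ¬a
≡ ¬b ∨ ¬a ∨ ¬a
≡ ¬b ∨ ¬a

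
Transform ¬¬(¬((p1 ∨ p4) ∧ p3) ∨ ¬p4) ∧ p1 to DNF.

(¬p3 ∧ p1) ∨ (¬p4 ∧ p1)

¬¬(¬((p1 ∨ p4) ∧ p3) ∨ ¬p4) ∧ p1
⇔ (¬((p1 ∨ p4) ∧ p3) ∨ ¬p4) ∧ p1   [double negation]
⇔ (¬(p1 ∨ p4) ∨ ¬p3 ∨ ¬p4) ∧ p1   [De Morgan]
⇔ ((¬p1 ∧ ¬p4) ∨ ¬p3 ∨ ¬p4) ∧ p1   [De Morgan]
⇔ (¬p1 ∧ ¬p4 ∧ p1) ∨ (¬p3 ∧ p1) ∨ (¬p4 ∧ p1)   [distribute ∧ over ∨]
⇔ (¬p3 ∧ p1) ∨ (¬p4 ∧ p1)   [simplify]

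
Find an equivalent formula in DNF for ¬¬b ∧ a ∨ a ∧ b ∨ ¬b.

b ∧ a ∨ ¬b

¬¬b ∧ a ∨ a ∧ b ∨ ¬b
⇔ b ∧ a ∨ a ∧ b ∨ ¬b   (double negation)
⇔ b ∧ a ∨ ¬b   (simplify)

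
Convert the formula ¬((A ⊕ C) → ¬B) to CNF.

(A ∨ C) ∧ (¬A ∨ ¬C) ∧ B

¬((A ⊕ C) → ¬B)
⇔ ¬(¬(A ⊕ C) ∨ ¬B)   [eliminate →]
⇔ ¬(¬((A ∨ C) ∧ ¬(A ∧ C)) ∨ ¬B)   [expand ⊕]
⇔ ¬¬((A ∨ C) ∧ ¬(A ∧ C)) ∧ ¬¬B   [De Morgan]
⇔ (A ∨ C) ∧ ¬(A ∧ C) ∧ ¬¬B   [double negation]
⇔ (A ∨ C) ∧ (¬A ∨ ¬C) ∧ ¬¬B   [De Morgan]
⇔ (A ∨ C) ∧ (¬A ∨ ¬C) ∧ B   [double negation]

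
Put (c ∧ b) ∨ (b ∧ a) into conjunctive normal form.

(c ∨ a) ∧ b

(c ∧ b) ∨ (b ∧ a)
⇔ (c ∨ b) ∧ (c ∨ a) ∧ (b ∨ b) ∧ (b ∨ a)
⇔ (c ∨ a) ∧ b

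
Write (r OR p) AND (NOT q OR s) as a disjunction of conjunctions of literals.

(r OR p) AND (NOT q OR s)
≡ (r AND NOT q) OR (r AND s) OR (p AND NOT q) OR (p AND s)   [distribute AND over OR]

(r AND NOT q) OR (r AND s) OR (p AND NOT q) OR (p AND s)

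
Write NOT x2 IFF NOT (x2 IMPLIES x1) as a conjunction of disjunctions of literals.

x2 AND (NOT x2 OR x1)

NOT x2 IFF NOT (x2 IMPLIES x1)
≡ (NOT x2 IMPLIES NOT (x2 IMPLIES x1)) AND (NOT (x2 IMPLIES x1) IMPLIES NOT x2)   [eliminate IFF]
≡ (NOT NOT x2 OR NOT (x2 IMPLIES x1)) AND (NOT (x2 IMPLIES x1) IMPLIES NOT x2)   [eliminate IMPLIES]
≡ (NOT NOT x2 OR NOT (NOT x2 OR x1)) AND (NOT (x2 IMPLIES x1) IMPLIES NOT x2)   [eliminate IMPLIES]
≡ (NOT NOT x2 OR NOT (NOT x2 OR x1)) AND (NOT NOT (x2 IMPLIES x1) OR NOT x2)   [eliminate IMPLIES]
≡ (NOT NOT x2 OR NOT (NOT x2 OR x1)) AND (NOT NOT (NOT x2 OR x1) OR NOT x2)   [eliminate IMPLIES]
≡ (x2 OR NOT (NOT x2 OR x1)) AND (NOT NOT (NOT x2 OR x1) OR NOT x2)   [double negation]
≡ (x2 OR (NOT NOT x2 AND NOT x1)) AND (NOT NOT (NOT x2 OR x1) OR NOT x2)   [De Morgan]
≡ (x2 OR (x2 AND NOT x1)) AND (NOT NOT (NOT x2 OR x1) OR NOT x2)   [double negation]
≡ (x2 OR (x2 AND NOT x1)) AND (NOT x2 OR x1 OR NOT x2)   [double negation]
≡ (x2 OR x2) AND (x2 OR NOT x1) AND (NOT x2 OR x1 OR NOT x2)   [distribute OR over AND]
≡ x2 AND (NOT x2 OR x1)   [simplify]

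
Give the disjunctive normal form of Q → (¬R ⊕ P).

Q → (¬R ⊕ P)
≡ ¬Q ∨ (¬R ⊕ P)   — eliminate →
≡ ¬Q ∨ (¬R ∧ ¬P) ∨ (¬¬R ∧ P)   — expand ⊕
≡ ¬Q ∨ (¬R ∧ ¬P) ∨ (R ∧ P)   — double negation

¬Q ∨ (¬R ∧ ¬P) ∨ (R ∧ P)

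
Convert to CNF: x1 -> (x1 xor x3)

~x1 | ~x3

x1 -> (x1 xor x3)
≡ ~x1 | (x1 xor x3)   — eliminate ->
≡ ~x1 | ((x1 | x3) & ~(x1 & x3))   — expand xor
≡ ~x1 | ((x1 | x3) & (~x1 | ~x3))   — De Morgan
≡ (~x1 | x1 | x3) & (~x1 | ~x1 | ~x3)   — distribute | over &
≡ ~x1 | ~x3   — simplify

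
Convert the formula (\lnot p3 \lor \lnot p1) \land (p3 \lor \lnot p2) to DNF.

(\lnot p3 \lor \lnot p1) \land (p3 \lor \lnot p2)
= (\lnot p3 \land p3) \lor (\lnot p3 \land \lnot p2) \lor (\lnot p1 \land p3) \lor (\lnot p1 \land \lnot p2)
= (\lnot p3 \land \lnot p2) \lor (\lnot p1 \land p3) \lor (\lnot p1 \land \lnot p2)

(\lnot p3 \land \lnot p2) \lor (\lnot p1 \land p3) \lor (\lnot p1 \land \lnot p2)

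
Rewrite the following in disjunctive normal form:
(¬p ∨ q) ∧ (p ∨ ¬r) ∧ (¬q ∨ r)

(¬p ∨ q) ∧ (p ∨ ¬r) ∧ (¬q ∨ r)
= (¬p ∧ p ∧ ¬q) ∨ (¬p ∧ p ∧ r) ∨ (¬p ∧ ¬r ∧ ¬q) ∨ (¬p ∧ ¬r ∧ r) ∨ (q ∧ p ∧ ¬q) ∨ (q ∧ p ∧ r) ∨ (q ∧ ¬r ∧ ¬q) ∨ (q ∧ ¬r ∧ r)
= (¬p ∧ ¬r ∧ ¬q) ∨ (q ∧ p ∧ r)

(¬p ∧ ¬r ∧ ¬q) ∨ (q ∧ p ∧ r)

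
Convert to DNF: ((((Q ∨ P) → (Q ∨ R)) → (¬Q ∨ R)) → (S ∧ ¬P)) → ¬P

(¬Q ∧ ¬S) ∨ (¬Q ∧ P) ∨ (R ∧ ¬S) ∨ (R ∧ P) ∨ ¬P

((((Q ∨ P) → (Q ∨ R)) → (¬Q ∨ R)) → (S ∧ ¬P)) → ¬P
⇔ ¬((((Q ∨ P) → (Q ∨ R)) → (¬Q ∨ R)) → (S ∧ ¬P)) ∨ ¬P   — eliminate →
⇔ ¬(¬(((Q ∨ P) → (Q ∨ R)) → (¬Q ∨ R)) ∨ (S ∧ ¬P)) ∨ ¬P   — eliminate →
⇔ ¬(¬(¬((Q ∨ P) → (Q ∨ R)) ∨ ¬Q ∨ R) ∨ (S ∧ ¬P)) ∨ ¬P   — eliminate →
⇔ ¬(¬(¬(¬(Q ∨ P) ∨ Q ∨ R) ∨ ¬Q ∨ R) ∨ (S ∧ ¬P)) ∨ ¬P   — eliminate →
⇔ (¬¬(¬(¬(Q ∨ P) ∨ Q ∨ R) ∨ ¬Q ∨ R) ∧ ¬(S ∧ ¬P)) ∨ ¬P   — De Morgan
⇔ ((¬(¬(Q ∨ P) ∨ Q ∨ R) ∨ ¬Q ∨ R) ∧ ¬(S ∧ ¬P)) ∨ ¬P   — double negation
⇔ (((¬¬(Q ∨ P) ∧ ¬Q ∧ ¬R) ∨ ¬Q ∨ R) ∧ ¬(S ∧ ¬P)) ∨ ¬P   — De Morgan
⇔ ((((Q ∨ P) ∧ ¬Q ∧ ¬R) ∨ ¬Q ∨ R) ∧ ¬(S ∧ ¬P)) ∨ ¬P   — double negation
⇔ ((((Q ∨ P) ∧ ¬Q ∧ ¬R) ∨ ¬Q ∨ R) ∧ (¬S ∨ ¬¬P)) ∨ ¬P   — De Morgan
⇔ ((((Q ∨ P) ∧ ¬Q ∧ ¬R) ∨ ¬Q ∨ R) ∧ (¬S ∨ P)) ∨ ¬P   — double negation
⇔ (Q ∧ ¬Q ∧ ¬R ∧ ¬S) ∨ (Q ∧ ¬Q ∧ ¬R ∧ P) ∨ (P ∧ ¬Q ∧ ¬R ∧ ¬S) ∨ (P ∧ ¬Q ∧ ¬R ∧ P) ∨ (¬Q ∧ ¬S) ∨ (¬Q ∧ P) ∨ (R ∧ ¬S) ∨ (R ∧ P) ∨ ¬P   — distribute ∧ over ∨
⇔ (¬Q ∧ ¬S) ∨ (¬Q ∧ P) ∨ (R ∧ ¬S) ∨ (R ∧ P) ∨ ¬P   — simplify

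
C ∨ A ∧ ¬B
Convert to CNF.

(C ∨ A) ∧ (C ∨ ¬B)

C ∨ A ∧ ¬B
= (C ∨ A) ∧ (C ∨ ¬B)   (distribute ∨ over ∧)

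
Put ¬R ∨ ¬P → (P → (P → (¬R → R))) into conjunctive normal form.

¬R ∨ ¬P → (P → (P → (¬R → R)))
⇔ ¬(¬R ∨ ¬P) ∨ (P → (P → (¬R → R)))   — eliminate →
⇔ ¬(¬R ∨ ¬P) ∨ ¬P ∨ (P → (¬R → R))   — eliminate →
⇔ ¬(¬R ∨ ¬P) ∨ ¬P ∨ ¬P ∨ (¬R → R)   — eliminate →
⇔ ¬(¬R ∨ ¬P) ∨ ¬P ∨ ¬P ∨ ¬¬R ∨ R   — eliminate →
⇔ ¬¬R ∧ ¬¬P ∨ ¬P ∨ ¬P ∨ ¬¬R ∨ R   — De Morgan
⇔ R ∧ ¬¬P ∨ ¬P ∨ ¬P ∨ ¬¬R ∨ R   — double negation
⇔ R ∧ P ∨ ¬P ∨ ¬P ∨ ¬¬R ∨ R   — double negation
⇔ R ∧ P ∨ ¬P ∨ ¬P ∨ R ∨ R   — double negation
⇔ (R ∨ ¬P ∨ ¬P ∨ R ∨ R) ∧ (P ∨ ¬P ∨ ¬P ∨ R ∨ R)   — distribute ∨ over ∧
⇔ R ∨ ¬P   — simplify

R ∨ ¬P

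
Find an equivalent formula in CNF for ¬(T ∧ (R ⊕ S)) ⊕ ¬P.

¬(T ∧ (R ⊕ S)) ⊕ ¬P
≡ (¬(T ∧ (R ⊕ S)) ∨ ¬P) ∧ ¬(¬(T ∧ (R ⊕ S)) ∧ ¬P)   [expand ⊕]
≡ (¬(T ∧ (R ∨ S) ∧ ¬(R ∧ S)) ∨ ¬P) ∧ ¬(¬(T ∧ (R ⊕ S)) ∧ ¬P)   [expand ⊕]
≡ (¬(T ∧ (R ∨ S) ∧ ¬(R ∧ S)) ∨ ¬P) ∧ ¬(¬(T ∧ (R ∨ S) ∧ ¬(R ∧ S)) ∧ ¬P)   [expand ⊕]
≡ (¬T ∨ ¬(R ∨ S) ∨ ¬¬(R ∧ S) ∨ ¬P) ∧ ¬(¬(T ∧ (R ∨ S) ∧ ¬(R ∧ S)) ∧ ¬P)   [De Morgan]
≡ (¬T ∨ (¬R ∧ ¬S) ∨ ¬¬(R ∧ S) ∨ ¬P) ∧ ¬(¬(T ∧ (R ∨ S) ∧ ¬(R ∧ S)) ∧ ¬P)   [De Morgan]
≡ (¬T ∨ (¬R ∧ ¬S) ∨ (R ∧ S) ∨ ¬P) ∧ ¬(¬(T ∧ (R ∨ S) ∧ ¬(R ∧ S)) ∧ ¬P)   [double negation]
≡ (¬T ∨ (¬R ∧ ¬S) ∨ (R ∧ S) ∨ ¬P) ∧ (¬¬(T ∧ (R ∨ S) ∧ ¬(R ∧ S)) ∨ ¬¬P)   [De Morgan]
≡ (¬T ∨ (¬R ∧ ¬S) ∨ (R ∧ S) ∨ ¬P) ∧ ((T ∧ (R ∨ S) ∧ ¬(R ∧ S)) ∨ ¬¬P)   [double negation]
≡ (¬T ∨ (¬R ∧ ¬S) ∨ (R ∧ S) ∨ ¬P) ∧ ((T ∧ (R ∨ S) ∧ (¬R ∨ ¬S)) ∨ ¬¬P)   [De Morgan]
≡ (¬T ∨ (¬R ∧ ¬S) ∨ (R ∧ S) ∨ ¬P) ∧ ((T ∧ (R ∨ S) ∧ (¬R ∨ ¬S)) ∨ P)   [double negation]
≡ (¬T ∨ ¬R ∨ R ∨ ¬P) ∧ (¬T ∨ ¬R ∨ S ∨ ¬P) ∧ (¬T ∨ ¬S ∨ R ∨ ¬P) ∧ (¬T ∨ ¬S ∨ S ∨ ¬P) ∧ (T ∨ P) ∧ (R ∨ S ∨ P) ∧ (¬R ∨ ¬S ∨ P)   [distribute ∨ over ∧]
≡ (¬T ∨ ¬R ∨ S ∨ ¬P) ∧ (¬T ∨ ¬S ∨ R ∨ ¬P) ∧ (T ∨ P) ∧ (R ∨ S ∨ P) ∧ (¬R ∨ ¬S ∨ P)   [simplify]

(¬T ∨ ¬R ∨ S ∨ ¬P) ∧ (¬T ∨ ¬S ∨ R ∨ ¬P) ∧ (T ∨ P) ∧ (R ∨ S ∨ P) ∧ (¬R ∨ ¬S ∨ P)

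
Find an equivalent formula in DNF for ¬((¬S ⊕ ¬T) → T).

¬((¬S ⊕ ¬T) → T)
⇔ ¬(¬(¬S ⊕ ¬T) ∨ T)   [eliminate →]
⇔ ¬(¬((¬S ∧ ¬¬T) ∨ (¬¬S ∧ ¬T)) ∨ T)   [expand ⊕]
⇔ ¬¬((¬S ∧ ¬¬T) ∨ (¬¬S ∧ ¬T)) ∧ ¬T   [De Morgan]
⇔ ((¬S ∧ ¬¬T) ∨ (¬¬S ∧ ¬T)) ∧ ¬T   [double negation]
⇔ ((¬S ∧ T) ∨ (¬¬S ∧ ¬T)) ∧ ¬T   [double negation]
⇔ ((¬S ∧ T) ∨ (S ∧ ¬T)) ∧ ¬T   [double negation]
⇔ (¬S ∧ T ∧ ¬T) ∨ (S ∧ ¬T ∧ ¬T)   [distribute ∧ over ∨]
⇔ S ∧ ¬T   [simplify]

S ∧ ¬T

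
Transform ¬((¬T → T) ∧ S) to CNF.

¬T ∨ ¬S

¬((¬T → T) ∧ S)
≡ ¬((¬¬T ∨ T) ∧ S)   [eliminate →]
≡ ¬(¬¬T ∨ T) ∨ ¬S   [De Morgan]
≡ (¬¬¬T ∧ ¬T) ∨ ¬S   [De Morgan]
≡ (¬T ∧ ¬T) ∨ ¬S   [double negation]
≡ (¬T ∨ ¬S) ∧ (¬T ∨ ¬S)   [distribute ∨ over ∧]
≡ ¬T ∨ ¬S   [simplify]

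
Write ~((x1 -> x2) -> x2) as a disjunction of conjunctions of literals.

~((x1 -> x2) -> x2)
≡ ~(~(x1 -> x2) | x2)   — eliminate ->
≡ ~(~(~x1 | x2) | x2)   — eliminate ->
≡ ~~(~x1 | x2) & ~x2   — De Morgan
≡ (~x1 | x2) & ~x2   — double negation
≡ (~x1 & ~x2) | (x2 & ~x2)   — distribute & over |
≡ ~x1 & ~x2   — simplify

~x1 & ~x2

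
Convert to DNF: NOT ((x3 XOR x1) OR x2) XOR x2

(NOT x3 AND NOT x1 AND NOT x2) OR (x1 AND x3 AND NOT x2) OR x2

NOT ((x3 XOR x1) OR x2) XOR x2
= (NOT ((x3 XOR x1) OR x2) AND NOT x2) OR (NOT NOT ((x3 XOR x1) OR x2) AND x2)   [expand XOR]
= (NOT ((x3 AND NOT x1) OR (NOT x3 AND x1) OR x2) AND NOT x2) OR (NOT NOT ((x3 XOR x1) OR x2) AND x2)   [expand XOR]
= (NOT ((x3 AND NOT x1) OR (NOT x3 AND x1) OR x2) AND NOT x2) OR (NOT NOT ((x3 AND NOT x1) OR (NOT x3 AND x1) OR x2) AND x2)   [expand XOR]
= (NOT (x3 AND NOT x1) AND NOT (NOT x3 AND x1) AND NOT x2 AND NOT x2) OR (NOT NOT ((x3 AND NOT x1) OR (NOT x3 AND x1) OR x2) AND x2)   [De Morgan]
= ((NOT x3 OR NOT NOT x1) AND NOT (NOT x3 AND x1) AND NOT x2 AND NOT x2) OR (NOT NOT ((x3 AND NOT x1) OR (NOT x3 AND x1) OR x2) AND x2)   [De Morgan]
= ((NOT x3 OR x1) AND NOT (NOT x3 AND x1) AND NOT x2 AND NOT x2) OR (NOT NOT ((x3 AND NOT x1) OR (NOT x3 AND x1) OR x2) AND x2)   [double negation]
= ((NOT x3 OR x1) AND (NOT NOT x3 OR NOT x1) AND NOT x2 AND NOT x2) OR (NOT NOT ((x3 AND NOT x1) OR (NOT x3 AND x1) OR x2) AND x2)   [De Morgan]
= ((NOT x3 OR x1) AND (x3 OR NOT x1) AND NOT x2 AND NOT x2) OR (NOT NOT ((x3 AND NOT x1) OR (NOT x3 AND x1) OR x2) AND x2)   [double negation]
= ((NOT x3 OR x1) AND (x3 OR NOT x1) AND NOT x2 AND NOT x2) OR (((x3 AND NOT x1) OR (NOT x3 AND x1) OR x2) AND x2)   [double negation]
= (NOT x3 AND x3 AND NOT x2 AND NOT x2) OR (NOT x3 AND NOT x1 AND NOT x2 AND NOT x2) OR (x1 AND x3 AND NOT x2 AND NOT x2) OR (x1 AND NOT x1 AND NOT x2 AND NOT x2) OR (x3 AND NOT x1 AND x2) OR (NOT x3 AND x1 AND x2) OR (x2 AND x2)   [distribute AND over OR]
= (NOT x3 AND NOT x1 AND NOT x2) OR (x1 AND x3 AND NOT x2) OR x2   [simplify]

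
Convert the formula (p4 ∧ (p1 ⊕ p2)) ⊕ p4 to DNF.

(¬p1 ∧ ¬p2 ∧ p4) ∨ (p2 ∧ p1 ∧ p4)

(p4 ∧ (p1 ⊕ p2)) ⊕ p4
≡ (p4 ∧ (p1 ⊕ p2) ∧ ¬p4) ∨ (¬(p4 ∧ (p1 ⊕ p2)) ∧ p4)   [expand ⊕]
≡ (p4 ∧ ((p1 ∧ ¬p2) ∨ (¬p1 ∧ p2)) ∧ ¬p4) ∨ (¬(p4 ∧ (p1 ⊕ p2)) ∧ p4)   [expand ⊕]
≡ (p4 ∧ ((p1 ∧ ¬p2) ∨ (¬p1 ∧ p2)) ∧ ¬p4) ∨ (¬(p4 ∧ ((p1 ∧ ¬p2) ∨ (¬p1 ∧ p2))) ∧ p4)   [expand ⊕]
≡ (p4 ∧ ((p1 ∧ ¬p2) ∨ (¬p1 ∧ p2)) ∧ ¬p4) ∨ ((¬p4 ∨ ¬((p1 ∧ ¬p2) ∨ (¬p1 ∧ p2))) ∧ p4)   [De Morgan]
≡ (p4 ∧ ((p1 ∧ ¬p2) ∨ (¬p1 ∧ p2)) ∧ ¬p4) ∨ ((¬p4 ∨ (¬(p1 ∧ ¬p2) ∧ ¬(¬p1 ∧ p2))) ∧ p4)   [De Morgan]
≡ (p4 ∧ ((p1 ∧ ¬p2) ∨ (¬p1 ∧ p2)) ∧ ¬p4) ∨ ((¬p4 ∨ ((¬p1 ∨ ¬¬p2) ∧ ¬(¬p1 ∧ p2))) ∧ p4)   [De Morgan]
≡ (p4 ∧ ((p1 ∧ ¬p2) ∨ (¬p1 ∧ p2)) ∧ ¬p4) ∨ ((¬p4 ∨ ((¬p1 ∨ p2) ∧ ¬(¬p1 ∧ p2))) ∧ p4)   [double negation]
≡ (p4 ∧ ((p1 ∧ ¬p2) ∨ (¬p1 ∧ p2)) ∧ ¬p4) ∨ ((¬p4 ∨ ((¬p1 ∨ p2) ∧ (¬¬p1 ∨ ¬p2))) ∧ p4)   [De Morgan]
≡ (p4 ∧ ((p1 ∧ ¬p2) ∨ (¬p1 ∧ p2)) ∧ ¬p4) ∨ ((¬p4 ∨ ((¬p1 ∨ p2) ∧ (p1 ∨ ¬p2))) ∧ p4)   [double negation]
≡ (p4 ∧ p1 ∧ ¬p2 ∧ ¬p4) ∨ (p4 ∧ ¬p1 ∧ p2 ∧ ¬p4) ∨ (¬p4 ∧ p4) ∨ (¬p1 ∧ p1 ∧ p4) ∨ (¬p1 ∧ ¬p2 ∧ p4) ∨ (p2 ∧ p1 ∧ p4) ∨ (p2 ∧ ¬p2 ∧ p4)   [distribute ∧ over ∨]
≡ (¬p1 ∧ ¬p2 ∧ p4) ∨ (p2 ∧ p1 ∧ p4)   [simplify]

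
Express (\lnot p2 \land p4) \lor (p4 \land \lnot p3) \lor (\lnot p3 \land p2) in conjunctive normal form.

(\lnot p2 \land p4) \lor (p4 \land \lnot p3) \lor (\lnot p3 \land p2)
= (\lnot p2 \lor p4 \lor \lnot p3) \land (\lnot p2 \lor p4 \lor p2) \land (\lnot p2 \lor \lnot p3 \lor \lnot p3) \land (\lnot p2 \lor \lnot p3 \lor p2) \land (p4 \lor p4 \lor \lnot p3) \land (p4 \lor p4 \lor p2) \land (p4 \lor \lnot p3 \lor \lnot p3) \land (p4 \lor \lnot p3 \lor p2)   — distribute \lor over \land
= (\lnot p2 \lor \lnot p3) \land (p4 \lor \lnot p3) \land (p4 \lor p2)   — simplify

(\lnot p2 \lor \lnot p3) \land (p4 \lor \lnot p3) \land (p4 \lor p2)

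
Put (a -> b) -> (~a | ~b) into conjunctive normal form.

(a -> b) -> (~a | ~b)
⇔ ~(a -> b) | ~a | ~b   [eliminate ->]
⇔ ~(~a | b) | ~a | ~b   [eliminate ->]
⇔ (~~a & ~b) | ~a | ~b   [De Morgan]
⇔ (a & ~b) | ~a | ~b   [double negation]
⇔ (a | ~a | ~b) & (~b | ~a | ~b)   [distribute | over &]
⇔ ~b | ~a   [simplify]

~b | ~a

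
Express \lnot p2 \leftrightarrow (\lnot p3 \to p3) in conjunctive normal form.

(p2 \lor p3) \land (\lnot p3 \lor \lnot p2)

\lnot p2 \leftrightarrow (\lnot p3 \to p3)
⇔ (\lnot p2 \to (\lnot p3 \to p3)) \land ((\lnot p3 \to p3) \to \lnot p2)   — eliminate \leftrightarrow
⇔ (\lnot \lnot p2 \lor (\lnot p3 \to p3)) \land ((\lnot p3 \to p3) \to \lnot p2)   — eliminate \to
⇔ (\lnot \lnot p2 \lor \lnot \lnot p3 \lor p3) \land ((\lnot p3 \to p3) \to \lnot p2)   — eliminate \to
⇔ (\lnot \lnot p2 \lor \lnot \lnot p3 \lor p3) \land (\lnot (\lnot p3 \to p3) \lor \lnot p2)   — eliminate \to
⇔ (\lnot \lnot p2 \lor \lnot \lnot p3 \lor p3) \land (\lnot (\lnot \lnot p3 \lor p3) \lor \lnot p2)   — eliminate \to
⇔ (p2 \lor \lnot \lnot p3 \lor p3) \land (\lnot (\lnot \lnot p3 \lor p3) \lor \lnot p2)   — double negation
⇔ (p2 \lor p3 \lor p3) \land (\lnot (\lnot \lnot p3 \lor p3) \lor \lnot p2)   — double negation
⇔ (p2 \lor p3 \lor p3) \land ((\lnot \lnot \lnot p3 \land \lnot p3) \lor \lnot p2)   — De Morgan
⇔ (p2 \lor p3 \lor p3) \land ((\lnot p3 \land \lnot p3) \lor \lnot p2)   — double negation
⇔ (p2 \lor p3 \lor p3) \land (\lnot p3 \lor \lnot p2) \land (\lnot p3 \lor \lnot p2)   — distribute \lor over \land
⇔ (p2 \lor p3) \land (\lnot p3 \lor \lnot p2)   — simplify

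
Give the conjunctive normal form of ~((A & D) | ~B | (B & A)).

(~A | ~D) & B & (~B | ~A)

~((A & D) | ~B | (B & A))
≡ ~(A & D) & ~~B & ~(B & A)   [De Morgan]
≡ (~A | ~D) & ~~B & ~(B & A)   [De Morgan]
≡ (~A | ~D) & B & ~(B & A)   [double negation]
≡ (~A | ~D) & B & (~B | ~A)   [De Morgan]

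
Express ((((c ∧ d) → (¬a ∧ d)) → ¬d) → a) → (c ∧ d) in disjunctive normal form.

(¬d ∧ ¬a) ∨ (c ∧ d)

((((c ∧ d) → (¬a ∧ d)) → ¬d) → a) → (c ∧ d)
⇔ ¬((((c ∧ d) → (¬a ∧ d)) → ¬d) → a) ∨ (c ∧ d)   (eliminate →)
⇔ ¬(¬(((c ∧ d) → (¬a ∧ d)) → ¬d) ∨ a) ∨ (c ∧ d)   (eliminate →)
⇔ ¬(¬(¬((c ∧ d) → (¬a ∧ d)) ∨ ¬d) ∨ a) ∨ (c ∧ d)   (eliminate →)
⇔ ¬(¬(¬(¬(c ∧ d) ∨ (¬a ∧ d)) ∨ ¬d) ∨ a) ∨ (c ∧ d)   (eliminate →)
⇔ (¬¬(¬(¬(c ∧ d) ∨ (¬a ∧ d)) ∨ ¬d) ∧ ¬a) ∨ (c ∧ d)   (De Morgan)
⇔ ((¬(¬(c ∧ d) ∨ (¬a ∧ d)) ∨ ¬d) ∧ ¬a) ∨ (c ∧ d)   (double negation)
⇔ (((¬¬(c ∧ d) ∧ ¬(¬a ∧ d)) ∨ ¬d) ∧ ¬a) ∨ (c ∧ d)   (De Morgan)
⇔ (((c ∧ d ∧ ¬(¬a ∧ d)) ∨ ¬d) ∧ ¬a) ∨ (c ∧ d)   (double negation)
⇔ (((c ∧ d ∧ (¬¬a ∨ ¬d)) ∨ ¬d) ∧ ¬a) ∨ (c ∧ d)   (De Morgan)
⇔ (((c ∧ d ∧ (a ∨ ¬d)) ∨ ¬d) ∧ ¬a) ∨ (c ∧ d)   (double negation)
⇔ (c ∧ d ∧ a ∧ ¬a) ∨ (c ∧ d ∧ ¬d ∧ ¬a) ∨ (¬d ∧ ¬a) ∨ (c ∧ d)   (distribute ∧ over ∨)
⇔ (¬d ∧ ¬a) ∨ (c ∧ d)   (simplify)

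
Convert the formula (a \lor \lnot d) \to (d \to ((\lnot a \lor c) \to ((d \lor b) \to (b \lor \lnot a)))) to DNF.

(a \lor \lnot d) \to (d \to ((\lnot a \lor c) \to ((d \lor b) \to (b \lor \lnot a))))
= \lnot (a \lor \lnot d) \lor (d \to ((\lnot a \lor c) \to ((d \lor b) \to (b \lor \lnot a))))   [eliminate \to]
= \lnot (a \lor \lnot d) \lor \lnot d \lor ((\lnot a \lor c) \to ((d \lor b) \to (b \lor \lnot a)))   [eliminate \to]
= \lnot (a \lor \lnot d) \lor \lnot d \lor \lnot (\lnot a \lor c) \lor ((d \lor b) \to (b \lor \lnot a))   [eliminate \to]
= \lnot (a \lor \lnot d) \lor \lnot d \lor \lnot (\lnot a \lor c) \lor \lnot (d \lor b) \lor b \lor \lnot a   [eliminate \to]
= (\lnot a \land \lnot \lnot d) \lor \lnot d \lor \lnot (\lnot a \lor c) \lor \lnot (d \lor b) \lor b \lor \lnot a   [De Morgan]
= (\lnot a \land d) \lor \lnot d \lor \lnot (\lnot a \lor c) \lor \lnot (d \lor b) \lor b \lor \lnot a   [double negation]
= (\lnot a \land d) \lor \lnot d \lor (\lnot \lnot a \land \lnot c) \lor \lnot (d \lor b) \lor b \lor \lnot a   [De Morgan]
= (\lnot a \land d) \lor \lnot d \lor (a \land \lnot c) \lor \lnot (d \lor b) \lor b \lor \lnot a   [double negation]
= (\lnot a \land d) \lor \lnot d \lor (a \land \lnot c) \lor (\lnot d \land \lnot b) \lor b \lor \lnot a   [De Morgan]
= \lnot d \lor (a \land \lnot c) \lor b \lor \lnot a   [simplify]

\lnot d \lor (a \land \lnot c) \lor b \lor \lnot a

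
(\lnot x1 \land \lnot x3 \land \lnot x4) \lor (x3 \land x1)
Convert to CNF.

(\lnot x1 \land \lnot x3 \land \lnot x4) \lor (x3 \land x1)
≡ (\lnot x1 \lor x3) \land (\lnot x1 \lor x1) \land (\lnot x3 \lor x3) \land (\lnot x3 \lor x1) \land (\lnot x4 \lor x3) \land (\lnot x4 \lor x1)   (distribute \lor over \land)
≡ (\lnot x1 \lor x3) \land (\lnot x3 \lor x1) \land (\lnot x4 \lor x3) \land (\lnot x4 \lor x1)   (simplify)

(\lnot x1 \lor x3) \land (\lnot x3 \lor x1) \land (\lnot x4 \lor x3) \land (\lnot x4 \lor x1)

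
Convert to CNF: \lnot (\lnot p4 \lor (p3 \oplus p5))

p4 \land (\lnot p3 \lor p5) \land (\lnot p5 \lor p3)

\lnot (\lnot p4 \lor (p3 \oplus p5))
≡ \lnot (\lnot p4 \lor ((p3 \lor p5) \land \lnot (p3 \land p5)))   — expand \oplus
≡ \lnot \lnot p4 \land \lnot ((p3 \lor p5) \land \lnot (p3 \land p5))   — De Morgan
≡ p4 \land \lnot ((p3 \lor p5) \land \lnot (p3 \land p5))   — double negation
≡ p4 \land (\lnot (p3 \lor p5) \lor \lnot \lnot (p3 \land p5))   — De Morgan
≡ p4 \land ((\lnot p3 \land \lnot p5) \lor \lnot \lnot (p3 \land p5))   — De Morgan
≡ p4 \land ((\lnot p3 \land \lnot p5) \lor (p3 \land p5))   — double negation
≡ p4 \land (\lnot p3 \lor p3) \land (\lnot p3 \lor p5) \land (\lnot p5 \lor p3) \land (\lnot p5 \lor p5)   — distribute \lor over \land
≡ p4 \land (\lnot p3 \lor p5) \land (\lnot p5 \lor p3)   — simplify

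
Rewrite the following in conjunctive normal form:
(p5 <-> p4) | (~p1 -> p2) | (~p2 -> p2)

(p5 <-> p4) | (~p1 -> p2) | (~p2 -> p2)
≡ ((p5 -> p4) & (p4 -> p5)) | (~p1 -> p2) | (~p2 -> p2)
≡ ((~p5 | p4) & (p4 -> p5)) | (~p1 -> p2) | (~p2 -> p2)
≡ ((~p5 | p4) & (~p4 | p5)) | (~p1 -> p2) | (~p2 -> p2)
≡ ((~p5 | p4) & (~p4 | p5)) | ~~p1 | p2 | (~p2 -> p2)
≡ ((~p5 | p4) & (~p4 | p5)) | ~~p1 | p2 | ~~p2 | p2
≡ ((~p5 | p4) & (~p4 | p5)) | p1 | p2 | ~~p2 | p2
≡ ((~p5 | p4) & (~p4 | p5)) | p1 | p2 | p2 | p2
≡ (~p5 | p4 | p1 | p2 | p2 | p2) & (~p4 | p5 | p1 | p2 | p2 | p2)
≡ (~p5 | p4 | p1 | p2) & (~p4 | p5 | p1 | p2)

(~p5 | p4 | p1 | p2) & (~p4 | p5 | p1 | p2)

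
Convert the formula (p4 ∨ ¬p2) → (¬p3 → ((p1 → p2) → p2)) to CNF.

(p4 ∨ ¬p2) → (¬p3 → ((p1 → p2) → p2))
≡ ¬(p4 ∨ ¬p2) ∨ (¬p3 → ((p1 → p2) → p2))   [eliminate →]
≡ ¬(p4 ∨ ¬p2) ∨ ¬¬p3 ∨ ((p1 → p2) → p2)   [eliminate →]
≡ ¬(p4 ∨ ¬p2) ∨ ¬¬p3 ∨ ¬(p1 → p2) ∨ p2   [eliminate →]
≡ ¬(p4 ∨ ¬p2) ∨ ¬¬p3 ∨ ¬(¬p1 ∨ p2) ∨ p2   [eliminate →]
≡ (¬p4 ∧ ¬¬p2) ∨ ¬¬p3 ∨ ¬(¬p1 ∨ p2) ∨ p2   [De Morgan]
≡ (¬p4 ∧ p2) ∨ ¬¬p3 ∨ ¬(¬p1 ∨ p2) ∨ p2   [double negation]
≡ (¬p4 ∧ p2) ∨ p3 ∨ ¬(¬p1 ∨ p2) ∨ p2   [double negation]
≡ (¬p4 ∧ p2) ∨ p3 ∨ (¬¬p1 ∧ ¬p2) ∨ p2   [De Morgan]
≡ (¬p4 ∧ p2) ∨ p3 ∨ (p1 ∧ ¬p2) ∨ p2   [double negation]
≡ (¬p4 ∨ p3 ∨ p1 ∨ p2) ∧ (¬p4 ∨ p3 ∨ ¬p2 ∨ p2) ∧ (p2 ∨ p3 ∨ p1 ∨ p2) ∧ (p2 ∨ p3 ∨ ¬p2 ∨ p2)   [distribute ∨ over ∧]
≡ p2 ∨ p3 ∨ p1   [simplify]

p2 ∨ p3 ∨ p1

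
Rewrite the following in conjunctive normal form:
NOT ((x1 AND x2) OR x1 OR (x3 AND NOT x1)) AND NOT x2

NOT ((x1 AND x2) OR x1 OR (x3 AND NOT x1)) AND NOT x2
≡ NOT (x1 AND x2) AND NOT x1 AND NOT (x3 AND NOT x1) AND NOT x2   [De Morgan]
≡ (NOT x1 OR NOT x2) AND NOT x1 AND NOT (x3 AND NOT x1) AND NOT x2   [De Morgan]
≡ (NOT x1 OR NOT x2) AND NOT x1 AND (NOT x3 OR NOT NOT x1) AND NOT x2   [De Morgan]
≡ (NOT x1 OR NOT x2) AND NOT x1 AND (NOT x3 OR x1) AND NOT x2   [double negation]
≡ NOT x1 AND (NOT x3 OR x1) AND NOT x2   [simplify]

NOT x1 AND (NOT x3 OR x1) AND NOT x2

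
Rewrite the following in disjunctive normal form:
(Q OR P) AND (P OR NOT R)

(Q AND NOT R) OR P

(Q OR P) AND (P OR NOT R)
≡ (Q AND P) OR (Q AND NOT R) OR (P AND P) OR (P AND NOT R)   [distribute AND over OR]
≡ (Q AND NOT R) OR P   [simplify]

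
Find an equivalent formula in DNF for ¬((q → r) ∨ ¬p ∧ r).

q ∧ ¬r

¬((q → r) ∨ ¬p ∧ r)
≡ ¬(¬q ∨ r ∨ ¬p ∧ r)   — eliminate →
≡ ¬¬q ∧ ¬r ∧ ¬(¬p ∧ r)   — De Morgan
≡ q ∧ ¬r ∧ ¬(¬p ∧ r)   — double negation
≡ q ∧ ¬r ∧ (¬¬p ∨ ¬r)   — De Morgan
≡ q ∧ ¬r ∧ (p ∨ ¬r)   — double negation
≡ q ∧ ¬r ∧ p ∨ q ∧ ¬r ∧ ¬r   — distribute ∧ over ∨
≡ q ∧ ¬r   — simplify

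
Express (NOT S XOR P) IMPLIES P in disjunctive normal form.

(S AND NOT P) OR P

(NOT S XOR P) IMPLIES P
≡ NOT (NOT S XOR P) OR P   [eliminate IMPLIES]
≡ NOT ((NOT S AND NOT P) OR (NOT NOT S AND P)) OR P   [expand XOR]
≡ (NOT (NOT S AND NOT P) AND NOT (NOT NOT S AND P)) OR P   [De Morgan]
≡ ((NOT NOT S OR NOT NOT P) AND NOT (NOT NOT S AND P)) OR P   [De Morgan]
≡ ((S OR NOT NOT P) AND NOT (NOT NOT S AND P)) OR P   [double negation]
≡ ((S OR P) AND NOT (NOT NOT S AND P)) OR P   [double negation]
≡ ((S OR P) AND (NOT NOT NOT S OR NOT P)) OR P   [De Morgan]
≡ ((S OR P) AND (NOT S OR NOT P)) OR P   [double negation]
≡ (S AND NOT S) OR (S AND NOT P) OR (P AND NOT S) OR (P AND NOT P) OR P   [distribute AND over OR]
≡ (S AND NOT P) OR P   [simplify]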